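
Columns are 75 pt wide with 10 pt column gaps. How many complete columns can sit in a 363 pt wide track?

Each extra column adds 75 + 10 = 85 pt.
(363 + 10) / 85 = 4.39, so 4 columns fit.

4 columns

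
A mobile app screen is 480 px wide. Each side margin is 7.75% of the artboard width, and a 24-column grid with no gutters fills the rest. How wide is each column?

Margins: 7.75% × 480 = 37.2 px each, so content = 480 − 74.4 = 405.6 px.
24c = 405.6 → c = 16.9 px.

16.9 px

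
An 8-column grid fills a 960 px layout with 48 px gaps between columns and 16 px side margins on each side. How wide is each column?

74 px

Inside the margins: 960 − 32 = 928 px.
8 columns + 7 gaps: 8c + 7·48 = 928.
8c = 928 − 336 = 592, so c = 74 px.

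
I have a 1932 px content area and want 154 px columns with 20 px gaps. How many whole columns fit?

k columns need k·154 + (k−1)·20 = k·174 − 20.
k·174 − 20 ≤ 1932 → k ≤ 1952 / 174 ≈ 11.22, so k = 11.

11 columns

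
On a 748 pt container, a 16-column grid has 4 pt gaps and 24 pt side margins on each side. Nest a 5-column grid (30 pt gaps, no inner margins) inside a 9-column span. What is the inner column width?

54.4 pt

Take off 48 pt of margins, leaving 700 pt.
16 columns + 15 gaps: 16c + 15·4 = 700.
16c = 700 − 60 = 640, so c = 40 pt.
9-column span = 9·40 + 8·4 = 392 pt.
Subtracting 4 gaps of 30 leaves 272 for 5 columns, so d = 54.4 pt.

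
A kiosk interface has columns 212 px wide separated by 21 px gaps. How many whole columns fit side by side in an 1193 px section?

Each extra column adds 212 + 21 = 233 px.
(1193 + 21) / 233 = 5.21, so 5 columns fit.

5 columns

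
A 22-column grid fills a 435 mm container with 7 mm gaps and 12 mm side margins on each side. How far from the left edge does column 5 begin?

Take off 24 mm of margins, leaving 411 mm.
22 columns + 21 gaps: 22c + 21·7 = 411.
22c = 411 − 147 = 264, so c = 12 mm.
Each column+gutter stride is 19 mm; 4 of them past the 12 mm margin is 12 + 76 = 88 mm.

88 mm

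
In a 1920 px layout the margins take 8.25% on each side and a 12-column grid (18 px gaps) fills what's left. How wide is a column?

117.1 px

1920 × (1 − 2·8.25%) = 1920 × 83.5% = 1603.2 px for the columns.
Subtracting 11 gaps of 18 leaves 1405.2 for 12 columns, so c = 117.1 px.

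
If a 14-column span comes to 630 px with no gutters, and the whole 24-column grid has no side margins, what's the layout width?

1080 px

630 / 14 = 45 px per column.
Layout = 24·45 = 1080 = 1080 px.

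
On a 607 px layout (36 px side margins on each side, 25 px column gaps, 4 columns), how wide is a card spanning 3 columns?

395 px

Inside the margins: 607 − 72 = 535 px.
4 columns + 3 column gaps: 4c + 3·25 = 535.
4c = 535 − 75 = 460, so c = 115 px.
3-column span = 3·115 + 2·25 = 395 px.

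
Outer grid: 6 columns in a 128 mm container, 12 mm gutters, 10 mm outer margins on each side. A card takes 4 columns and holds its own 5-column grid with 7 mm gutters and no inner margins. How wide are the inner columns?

8 mm

Inside the margins: 128 − 20 = 108 mm.
Subtracting 5 gutters of 12 leaves 48 for 6 columns, so c = 8 mm.
4-column span = 4·8 + 3·12 = 68 mm.
5 columns + 4 gutters: 5d + 4·7 = 68.
5d = 68 − 28 = 40, so d = 8 mm.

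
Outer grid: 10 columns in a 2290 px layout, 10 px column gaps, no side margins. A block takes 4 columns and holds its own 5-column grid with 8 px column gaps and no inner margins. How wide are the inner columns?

10c + 9·10 = 2290 → 10c = 2200 → c = 220 px.
4 columns plus 3 column gaps: 880 + 30 = 910 px.
Subtracting 4 column gaps of 8 leaves 878 for 5 columns, so d = 175.6 px.

175.6 px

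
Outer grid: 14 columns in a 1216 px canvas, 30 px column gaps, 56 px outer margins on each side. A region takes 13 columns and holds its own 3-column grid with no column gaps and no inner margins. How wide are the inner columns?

341 px

Take off 112 px of margins, leaving 1104 px.
14 columns + 13 column gaps: 14c + 13·30 = 1104.
14c = 1104 − 390 = 714, so c = 51 px.
Span of 13: 13·51 + 12·30 = 663 + 360 = 1023 px.
With no column gaps, each column is 1023/3 = 341 px.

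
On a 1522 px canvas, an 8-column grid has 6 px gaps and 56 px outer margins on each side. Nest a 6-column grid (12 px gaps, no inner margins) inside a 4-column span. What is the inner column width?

107 px

Inside the margins: 1522 − 112 = 1410 px.
Subtracting 7 gaps of 6 leaves 1368 for 8 columns, so c = 171 px.
Span of 4: 4·171 + 3·6 = 684 + 18 = 702 px.
702 − 5·12 = 642; ÷6 gives d = 107 px.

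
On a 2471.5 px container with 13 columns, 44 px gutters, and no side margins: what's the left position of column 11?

1935 px

13 columns + 12 gutters: 13c + 12·44 = 2471.5.
13c = 2471.5 − 528 = 1943.5, so c = 149.5 px.
Before column 11: 10 columns + 10 gutters.
Offset = 10·(149.5 + 44) = 10·193.5 = 1935 px.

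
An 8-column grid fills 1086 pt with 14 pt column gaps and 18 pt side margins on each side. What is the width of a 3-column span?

Take off 36 pt of margins, leaving 1050 pt.
8 columns + 7 column gaps: 8c + 7·14 = 1050.
8c = 1050 − 98 = 952, so c = 119 pt.
Span of 3: 3·119 + 2·14 = 357 + 28 = 385 pt.

385 pt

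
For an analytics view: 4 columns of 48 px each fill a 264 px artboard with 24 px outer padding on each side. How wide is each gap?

Subtract both margins: 264 − 2·24 = 216 px.
4·48 + 3g = 216 → 3g = 24 → g = 8 px.

8 px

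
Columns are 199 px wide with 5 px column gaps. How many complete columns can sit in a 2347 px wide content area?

k columns need k·199 + (k−1)·5 = k·204 − 5.
k·204 − 5 ≤ 2347 → k ≤ 2352 / 204 ≈ 11.53, so k = 11.

11 columns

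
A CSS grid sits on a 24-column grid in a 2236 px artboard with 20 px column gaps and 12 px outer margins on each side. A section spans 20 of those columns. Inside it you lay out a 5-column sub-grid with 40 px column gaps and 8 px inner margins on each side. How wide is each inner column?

332.8 px

Inside the margins: 2236 − 24 = 2212 px.
24 columns + 23 column gaps: 24c + 23·20 = 2212.
24c = 2212 − 460 = 1752, so c = 73 px.
20-column span = 20·73 + 19·20 = 1840 px.
Inner content = 1840 − 2·8 = 1824 px.
1824 − 4·40 = 1664; ÷5 gives d = 332.8 px.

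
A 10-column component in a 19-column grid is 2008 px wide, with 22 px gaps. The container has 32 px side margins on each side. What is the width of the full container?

3899 px

10c + 9·22 = 2008 → 10c = 1810 → c = 181 px.
Adding margins, columns and gutters: 64 + 3439 + 396 = 3899 px.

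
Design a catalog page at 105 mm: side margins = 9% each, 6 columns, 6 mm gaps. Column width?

Margins: 9% × 105 = 9.45 mm each, so content = 105 − 18.9 = 86.1 mm.
Subtracting 5 gaps of 6 leaves 56.1 for 6 columns, so c = 9.35 mm.

9.35 mm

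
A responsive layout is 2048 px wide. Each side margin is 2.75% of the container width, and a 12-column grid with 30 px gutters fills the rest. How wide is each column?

Each margin = 2.75% of 2048 = 56.32 px; content = 2048 − 2·56.32 = 1935.36 px.
12 columns + 11 gutters: 12c + 11·30 = 1935.36.
12c = 1935.36 − 330 = 1605.36, so c = 133.78 px.

133.78 px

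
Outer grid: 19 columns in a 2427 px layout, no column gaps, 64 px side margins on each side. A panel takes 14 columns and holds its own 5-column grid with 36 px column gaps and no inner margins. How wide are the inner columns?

Inside the margins: 2427 − 128 = 2299 px.
19c = 2299 → c = 121 px.
With no column gaps, 14 columns span 14·121 = 1694 px.
5 columns + 4 column gaps: 5d + 4·36 = 1694.
5d = 1694 − 144 = 1550, so d = 310 px.

310 px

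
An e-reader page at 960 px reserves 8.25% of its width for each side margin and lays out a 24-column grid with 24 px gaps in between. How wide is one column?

Margins: 8.25% × 960 = 79.2 px each, so content = 960 − 158.4 = 801.6 px.
24c + 23·24 = 801.6 → 24c = 249.6 → c = 10.4 px.

10.4 px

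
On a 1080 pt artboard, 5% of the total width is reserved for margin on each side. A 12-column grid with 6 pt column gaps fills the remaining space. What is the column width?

75.5 pt

Each margin = 5% of 1080 = 54 pt; content = 1080 − 2·54 = 972 pt.
12 columns + 11 column gaps: 12c + 11·6 = 972.
12c = 972 − 66 = 906, so c = 75.5 pt.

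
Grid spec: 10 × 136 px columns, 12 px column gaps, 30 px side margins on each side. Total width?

1528 px

Canvas = 2·30 + 10·136 + 9·12 = 60 + 1360 + 108 = 1528 px.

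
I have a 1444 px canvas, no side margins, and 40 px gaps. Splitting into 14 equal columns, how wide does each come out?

Subtracting 13 gaps of 40 leaves 924 for 14 columns, so c = 66 px.

66 px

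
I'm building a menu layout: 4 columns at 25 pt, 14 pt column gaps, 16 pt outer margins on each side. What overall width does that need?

Adding margins, columns and gutters: 32 + 100 + 42 = 174 pt.

174 pt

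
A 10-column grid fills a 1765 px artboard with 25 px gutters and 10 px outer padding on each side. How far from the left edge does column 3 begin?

Subtract both margins: 1765 − 2·10 = 1745 px.
10 columns + 9 gutters: 10c + 9·25 = 1745.
10c = 1745 − 225 = 1520, so c = 152 px.
Column 3 starts at margin + 2·(column + gutter) = 10 + 2·177 = 364 px.

364 px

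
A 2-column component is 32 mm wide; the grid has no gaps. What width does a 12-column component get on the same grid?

2c = 32 → c = 16 mm.
12-column span = 12·16 = 192 mm.

192 mm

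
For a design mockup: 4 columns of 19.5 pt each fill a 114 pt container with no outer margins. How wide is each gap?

12 pt

4·19.5 + 3g = 114 → 3g = 36 → g = 12 pt.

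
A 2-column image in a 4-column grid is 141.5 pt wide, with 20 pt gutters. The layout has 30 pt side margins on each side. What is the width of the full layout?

141.5 − 1·20 = 121.5; ÷2 gives c = 60.75 pt.
Layout = 2·30 + 4·60.75 + 3·20 = 60 + 243 + 60 = 363 pt.

363 pt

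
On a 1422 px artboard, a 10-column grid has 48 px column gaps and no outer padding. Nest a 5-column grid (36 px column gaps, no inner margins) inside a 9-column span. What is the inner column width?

10c + 9·48 = 1422 → 10c = 990 → c = 99 px.
Span of 9: 9·99 + 8·48 = 891 + 384 = 1275 px.
1275 − 4·36 = 1131; ÷5 gives d = 226.2 px.

226.2 px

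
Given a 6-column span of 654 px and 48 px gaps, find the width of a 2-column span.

654 − 5·48 = 414; ÷6 gives c = 69 px.
2-column span = 2·69 + 1·48 = 186 px.

186 px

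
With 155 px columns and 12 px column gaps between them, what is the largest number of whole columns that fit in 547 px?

3 columns: 3·155 + 2·12 = 489 px ≤ 547.
4 columns: 656 px > 547. So 3.

3 columns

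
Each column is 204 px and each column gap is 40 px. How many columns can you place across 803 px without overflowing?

k columns need k·204 + (k−1)·40 = k·244 − 40.
k·244 − 40 ≤ 803 → k ≤ 843 / 244 ≈ 3.45, so k = 3.

3 columns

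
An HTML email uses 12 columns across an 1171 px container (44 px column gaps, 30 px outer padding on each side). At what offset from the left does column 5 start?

415 px

Subtract both margins: 1171 − 2·30 = 1111 px.
12c + 11·44 = 1111 → 12c = 627 → c = 52.25 px.
Column 5 starts at margin + 4·(column + gutter) = 30 + 4·96.25 = 415 px.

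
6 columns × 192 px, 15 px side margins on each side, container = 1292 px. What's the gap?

Take off 30 px of margins, leaving 1262 px.
6 columns take 6·192 = 1152 px; remaining 110 splits into 5 gaps.
g = 110 / 5 = 22 px.

22 px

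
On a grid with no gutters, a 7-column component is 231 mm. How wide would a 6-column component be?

198 mm

With no gutters, each column is 231/7 = 33 mm.
With no gutters, 6 columns span 6·33 = 198 mm.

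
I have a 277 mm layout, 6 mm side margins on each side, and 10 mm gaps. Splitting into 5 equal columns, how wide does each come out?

45 mm

Take off 12 mm of margins, leaving 265 mm.
5c + 4·10 = 265 → 5c = 225 → c = 45 mm.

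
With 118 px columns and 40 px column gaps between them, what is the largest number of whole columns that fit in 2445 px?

15 columns: 15·118 + 14·40 = 2330 px ≤ 2445.
16 columns: 2488 px > 2445. So 15.

15 columns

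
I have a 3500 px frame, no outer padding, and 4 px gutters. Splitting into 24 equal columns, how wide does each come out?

142 px

24c + 23·4 = 3500 → 24c = 3408 → c = 142 px.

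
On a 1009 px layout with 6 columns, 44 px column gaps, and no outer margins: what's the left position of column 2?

1009 − 5·44 = 789; ÷6 gives c = 131.5 px.
Each column+gutter stride is 175.5 px; with no margin, 1 of them is 175.5 px.

175.5 px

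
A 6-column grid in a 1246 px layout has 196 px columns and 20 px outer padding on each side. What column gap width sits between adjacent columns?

6 px

Subtract both margins: 1246 − 2·20 = 1206 px.
6 columns take 6·196 = 1176 px; remaining 30 splits into 5 column gaps.
g = 30 / 5 = 6 px.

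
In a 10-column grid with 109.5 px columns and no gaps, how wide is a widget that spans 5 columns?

547.5 px

With no gaps, 5 columns span 5·109.5 = 547.5 px.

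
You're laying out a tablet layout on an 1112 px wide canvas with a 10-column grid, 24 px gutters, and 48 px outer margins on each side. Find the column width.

80 px

Subtract both margins: 1112 − 2·48 = 1016 px.
Subtracting 9 gutters of 24 leaves 800 for 10 columns, so c = 80 px.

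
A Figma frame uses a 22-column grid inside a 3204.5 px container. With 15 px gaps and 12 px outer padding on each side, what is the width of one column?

130.25 px

Take off 24 px of margins, leaving 3180.5 px.
22c + 21·15 = 3180.5 → 22c = 2865.5 → c = 130.25 px.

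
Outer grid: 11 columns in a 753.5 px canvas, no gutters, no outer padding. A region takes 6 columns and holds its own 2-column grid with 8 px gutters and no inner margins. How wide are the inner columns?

With no gutters, each column is 753.5/11 = 68.5 px.
6-column span = 6·68.5 = 411 px.
2 columns + 1 gutter: 2d + 1·8 = 411.
2d = 411 − 8 = 403, so d = 201.5 px.

201.5 px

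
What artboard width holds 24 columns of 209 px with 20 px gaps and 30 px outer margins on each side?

Total width: 2·30 + 24·209 + 23·20 = 5536 px.

5536 px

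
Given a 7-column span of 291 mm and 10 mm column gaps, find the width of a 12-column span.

291 − 6·10 = 231; ÷7 gives c = 33 mm.
12-column span = 12·33 + 11·10 = 506 mm.

506 mm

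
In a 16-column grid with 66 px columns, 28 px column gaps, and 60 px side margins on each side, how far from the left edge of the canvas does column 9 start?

Each column+gutter stride is 94 px; 8 of them past the 60 px margin is 60 + 752 = 812 px.

812 px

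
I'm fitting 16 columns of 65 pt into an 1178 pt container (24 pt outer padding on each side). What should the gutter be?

Content width = 1178 − 2·24 = 1130 pt.
16·65 + 15g = 1130 → 15g = 90 → g = 6 pt.

6 pt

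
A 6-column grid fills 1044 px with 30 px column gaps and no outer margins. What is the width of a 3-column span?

6 columns + 5 column gaps: 6c + 5·30 = 1044.
6c = 1044 − 150 = 894, so c = 149 px.
3 columns plus 2 column gaps: 447 + 60 = 507 px.

507 px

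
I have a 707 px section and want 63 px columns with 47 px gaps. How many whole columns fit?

6 columns

6 columns: 6·63 + 5·47 = 613 px ≤ 707.
7 columns: 723 px > 707. So 6.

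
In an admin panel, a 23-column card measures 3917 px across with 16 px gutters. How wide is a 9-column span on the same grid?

3917 − 22·16 = 3565; ÷23 gives c = 155 px.
9-column span = 9·155 + 8·16 = 1523 px.

1523 px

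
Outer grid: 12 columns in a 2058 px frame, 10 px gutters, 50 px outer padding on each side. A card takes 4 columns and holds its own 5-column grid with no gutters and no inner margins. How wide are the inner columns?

Inside the margins: 2058 − 100 = 1958 px.
1958 − 11·10 = 1848; ÷12 gives c = 154 px.
Span of 4: 4·154 + 3·10 = 616 + 30 = 646 px.
5d = 646 → d = 129.2 px.

129.2 px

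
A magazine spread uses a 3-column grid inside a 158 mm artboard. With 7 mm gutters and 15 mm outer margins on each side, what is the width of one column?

Take off 30 mm of margins, leaving 128 mm.
Subtracting 2 gutters of 7 leaves 114 for 3 columns, so c = 38 mm.

38 mm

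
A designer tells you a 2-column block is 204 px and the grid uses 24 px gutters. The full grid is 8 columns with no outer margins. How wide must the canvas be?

2c + 1·24 = 204 → 2c = 180 → c = 90 px.
Total width: 8·90 + 7·24 = 888 px.

888 px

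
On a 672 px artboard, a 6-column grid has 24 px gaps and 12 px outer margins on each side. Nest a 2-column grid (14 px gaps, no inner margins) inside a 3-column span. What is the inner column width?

149 px

Subtract both margins: 672 − 2·12 = 648 px.
6c + 5·24 = 648 → 6c = 528 → c = 88 px.
Span of 3: 3·88 + 2·24 = 264 + 48 = 312 px.
Subtracting 1 gap of 14 leaves 298 for 2 columns, so d = 149 px.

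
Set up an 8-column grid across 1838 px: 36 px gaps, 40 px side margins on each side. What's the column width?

188.25 px

Inside the margins: 1838 − 80 = 1758 px.
8c + 7·36 = 1758 → 8c = 1506 → c = 188.25 px.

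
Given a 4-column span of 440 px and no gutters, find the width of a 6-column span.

660 px

440 / 4 = 110 px per column.
6-column span = 6·110 = 660 px.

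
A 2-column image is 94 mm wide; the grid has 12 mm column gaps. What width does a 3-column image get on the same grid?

2c + 1·12 = 94 → 2c = 82 → c = 41 mm.
3-column span = 3·41 + 2·12 = 147 mm.

147 mm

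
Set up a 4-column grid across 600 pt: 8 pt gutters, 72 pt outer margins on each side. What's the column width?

108 pt

Take off 144 pt of margins, leaving 456 pt.
4 columns + 3 gutters: 4c + 3·8 = 456.
4c = 456 − 24 = 432, so c = 108 pt.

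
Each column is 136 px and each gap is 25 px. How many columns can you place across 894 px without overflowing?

5 columns

k columns need k·136 + (k−1)·25 = k·161 − 25.
k·161 − 25 ≤ 894 → k ≤ 919 / 161 ≈ 5.71, so k = 5.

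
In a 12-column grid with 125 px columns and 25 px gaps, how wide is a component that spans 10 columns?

1475 px

10-column span = 10·125 + 9·25 = 1475 px.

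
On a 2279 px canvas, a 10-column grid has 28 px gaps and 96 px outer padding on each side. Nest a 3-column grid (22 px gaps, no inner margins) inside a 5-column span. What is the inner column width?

Subtract both margins: 2279 − 2·96 = 2087 px.
10 columns + 9 gaps: 10c + 9·28 = 2087.
10c = 2087 − 252 = 1835, so c = 183.5 px.
5-column span = 5·183.5 + 4·28 = 1029.5 px.
3d + 2·22 = 1029.5 → 3d = 985.5 → d = 328.5 px.

328.5 px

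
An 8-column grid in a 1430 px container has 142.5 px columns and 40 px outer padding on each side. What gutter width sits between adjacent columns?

30 px

Take off 80 px of margins, leaving 1350 px.
8 columns take 8·142.5 = 1140 px; remaining 210 splits into 7 gutters.
g = 210 / 7 = 30 px.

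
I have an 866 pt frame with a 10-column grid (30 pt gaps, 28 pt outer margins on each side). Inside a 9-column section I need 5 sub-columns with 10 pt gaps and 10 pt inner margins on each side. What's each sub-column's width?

133.2 pt

Inside the margins: 866 − 56 = 810 pt.
Subtracting 9 gaps of 30 leaves 540 for 10 columns, so c = 54 pt.
Span of 9: 9·54 + 8·30 = 486 + 240 = 726 pt.
Inner content = 726 − 2·10 = 706 pt.
706 − 4·10 = 666; ÷5 gives d = 133.2 pt.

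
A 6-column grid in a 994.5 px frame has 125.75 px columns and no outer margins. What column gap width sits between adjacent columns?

48 px

Columns use 754.5 px, leaving 240 px across 5 column gaps = 48 px each.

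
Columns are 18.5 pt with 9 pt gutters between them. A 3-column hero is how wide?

3-column span = 3·18.5 + 2·9 = 73.5 pt.

73.5 pt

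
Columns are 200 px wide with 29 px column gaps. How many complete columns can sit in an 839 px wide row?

3 columns

3 columns: 3·200 + 2·29 = 658 px ≤ 839.
4 columns: 887 px > 839. So 3.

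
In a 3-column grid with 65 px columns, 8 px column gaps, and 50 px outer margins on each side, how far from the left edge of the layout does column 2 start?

Before column 2: the margin + 1 column + 1 column gap.
Offset = 50 + 1·(65 + 8) = 50 + 73 = 123 px.

123 px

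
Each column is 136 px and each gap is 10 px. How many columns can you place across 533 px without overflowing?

k columns need k·136 + (k−1)·10 = k·146 − 10.
k·146 − 10 ≤ 533 → k ≤ 543 / 146 ≈ 3.72, so k = 3.

3 columns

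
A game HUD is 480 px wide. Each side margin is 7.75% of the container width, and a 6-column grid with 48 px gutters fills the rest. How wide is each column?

27.6 px

Each margin = 7.75% of 480 = 37.2 px; content = 480 − 2·37.2 = 405.6 px.
405.6 − 5·48 = 165.6; ÷6 gives c = 27.6 px.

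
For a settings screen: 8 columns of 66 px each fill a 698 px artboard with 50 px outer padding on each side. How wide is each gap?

10 px

Take off 100 px of margins, leaving 598 px.
8 columns take 8·66 = 528 px; remaining 70 splits into 7 gaps.
g = 70 / 7 = 10 px.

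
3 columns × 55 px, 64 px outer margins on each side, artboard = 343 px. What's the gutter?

Subtract both margins: 343 − 2·64 = 215 px.
3·55 + 2g = 215 → 2g = 50 → g = 25 px.

25 px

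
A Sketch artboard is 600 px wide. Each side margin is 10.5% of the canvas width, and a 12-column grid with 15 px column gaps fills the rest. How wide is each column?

25.75 px

Each margin = 10.5% of 600 = 63 px; content = 600 − 2·63 = 474 px.
12 columns + 11 column gaps: 12c + 11·15 = 474.
12c = 474 − 165 = 309, so c = 25.75 px.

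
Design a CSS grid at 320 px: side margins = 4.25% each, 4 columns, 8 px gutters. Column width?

320 × (1 − 2·4.25%) = 320 × 91.5% = 292.8 px for the columns.
4c + 3·8 = 292.8 → 4c = 268.8 → c = 67.2 px.

67.2 px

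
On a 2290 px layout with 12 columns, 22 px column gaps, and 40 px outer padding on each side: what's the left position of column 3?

412 px

Content = 2290 − 2·40 = 2210 px.
Subtracting 11 column gaps of 22 leaves 1968 for 12 columns, so c = 164 px.
Column 3 starts at margin + 2·(column + gutter) = 40 + 2·186 = 412 px.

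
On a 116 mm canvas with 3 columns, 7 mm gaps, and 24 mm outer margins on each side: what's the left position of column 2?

Inside the margins: 116 − 48 = 68 mm.
3 columns + 2 gaps: 3c + 2·7 = 68.
3c = 68 − 14 = 54, so c = 18 mm.
Before column 2: the margin + 1 column + 1 gap.
Offset = 24 + 1·(18 + 7) = 24 + 25 = 49 mm.

49 mm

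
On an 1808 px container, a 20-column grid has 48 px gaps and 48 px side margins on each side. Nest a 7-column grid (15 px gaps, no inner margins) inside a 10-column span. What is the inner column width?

106 px

Take off 96 px of margins, leaving 1712 px.
1712 − 19·48 = 800; ÷20 gives c = 40 px.
10 columns plus 9 gaps: 400 + 432 = 832 px.
7d + 6·15 = 832 → 7d = 742 → d = 106 px.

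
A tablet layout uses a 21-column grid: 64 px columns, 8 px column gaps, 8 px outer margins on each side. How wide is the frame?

1520 px

Adding margins, columns and gutters: 16 + 1344 + 160 = 1520 px.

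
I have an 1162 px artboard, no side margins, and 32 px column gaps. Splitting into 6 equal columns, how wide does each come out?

Subtracting 5 column gaps of 32 leaves 1002 for 6 columns, so c = 167 px.

167 px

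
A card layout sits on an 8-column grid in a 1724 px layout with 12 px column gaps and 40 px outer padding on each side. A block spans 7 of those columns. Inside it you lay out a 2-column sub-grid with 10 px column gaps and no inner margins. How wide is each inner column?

713.5 px

Outer content = 1724 − 2·40 = 1644 px.
8 columns + 7 column gaps: 8c + 7·12 = 1644.
8c = 1644 − 84 = 1560, so c = 195 px.
7-column span = 7·195 + 6·12 = 1437 px.
1437 − 1·10 = 1427; ÷2 gives d = 713.5 px.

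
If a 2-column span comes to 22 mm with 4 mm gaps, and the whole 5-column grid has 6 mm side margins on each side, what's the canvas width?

73 mm

22 − 1·4 = 18; ÷2 gives c = 9 mm.
Canvas = 2·6 + 5·9 + 4·4 = 12 + 45 + 16 = 73 mm.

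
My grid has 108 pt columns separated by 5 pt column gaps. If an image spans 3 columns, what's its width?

334 pt

3 columns plus 2 column gaps: 324 + 10 = 334 pt.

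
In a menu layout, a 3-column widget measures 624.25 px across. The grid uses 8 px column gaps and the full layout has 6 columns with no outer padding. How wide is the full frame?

1256.5 px

3 columns + 2 column gaps: 3c + 2·8 = 624.25.
3c = 624.25 − 16 = 608.25, so c = 202.75 px.
Summing: 1216.5 + 40 = 1256.5 px.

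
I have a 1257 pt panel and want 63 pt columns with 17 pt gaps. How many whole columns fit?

Each extra column adds 63 + 17 = 80 pt.
(1257 + 17) / 80 = 15.93, so 15 columns fit.

15 columns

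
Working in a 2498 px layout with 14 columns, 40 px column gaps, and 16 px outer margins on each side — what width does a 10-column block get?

1750 px

Content width = 2498 − 2·16 = 2466 px.
14c + 13·40 = 2466 → 14c = 1946 → c = 139 px.
Span of 10: 10·139 + 9·40 = 1390 + 360 = 1750 px.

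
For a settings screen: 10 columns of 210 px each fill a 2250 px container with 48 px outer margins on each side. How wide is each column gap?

6 px

Take off 96 px of margins, leaving 2154 px.
Columns use 2100 px, leaving 54 px across 9 column gaps = 6 px each.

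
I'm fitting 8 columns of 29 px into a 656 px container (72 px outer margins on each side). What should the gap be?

40 px

Inside the margins: 656 − 144 = 512 px.
8·29 + 7g = 512 → 7g = 280 → g = 40 px.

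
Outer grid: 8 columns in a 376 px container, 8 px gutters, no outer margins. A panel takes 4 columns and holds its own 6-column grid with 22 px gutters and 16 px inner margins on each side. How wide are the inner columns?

7 px

8c + 7·8 = 376 → 8c = 320 → c = 40 px.
Span of 4: 4·40 + 3·8 = 160 + 24 = 184 px.
Inner content = 184 − 2·16 = 152 px.
152 − 5·22 = 42; ÷6 gives d = 7 px.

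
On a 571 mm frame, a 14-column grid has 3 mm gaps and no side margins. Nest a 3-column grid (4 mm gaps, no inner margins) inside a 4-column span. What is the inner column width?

14c + 13·3 = 571 → 14c = 532 → c = 38 mm.
4 columns plus 3 gaps: 152 + 9 = 161 mm.
3d + 2·4 = 161 → 3d = 153 → d = 51 mm.

51 mm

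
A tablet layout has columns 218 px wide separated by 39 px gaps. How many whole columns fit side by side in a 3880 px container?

15 columns

k columns need k·218 + (k−1)·39 = k·257 − 39.
k·257 − 39 ≤ 3880 → k ≤ 3919 / 257 ≈ 15.25, so k = 15.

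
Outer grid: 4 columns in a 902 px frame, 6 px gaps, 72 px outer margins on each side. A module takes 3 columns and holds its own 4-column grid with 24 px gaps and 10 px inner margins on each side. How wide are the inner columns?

118.75 px

Take off 144 px of margins, leaving 758 px.
4c + 3·6 = 758 → 4c = 740 → c = 185 px.
Span of 3: 3·185 + 2·6 = 555 + 12 = 567 px.
Inner content = 567 − 2·10 = 547 px.
547 − 3·24 = 475; ÷4 gives d = 118.75 px.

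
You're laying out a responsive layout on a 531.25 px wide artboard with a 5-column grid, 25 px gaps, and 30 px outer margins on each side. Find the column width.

74.25 px

Take off 60 px of margins, leaving 471.25 px.
471.25 − 4·25 = 371.25; ÷5 gives c = 74.25 px.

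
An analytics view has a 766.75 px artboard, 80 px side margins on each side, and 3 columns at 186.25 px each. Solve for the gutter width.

Take off 160 px of margins, leaving 606.75 px.
Columns use 558.75 px, leaving 48 px across 2 gutters = 24 px each.

24 px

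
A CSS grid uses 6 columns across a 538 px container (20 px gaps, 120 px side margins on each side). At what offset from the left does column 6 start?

385 px

Take off 240 px of margins, leaving 298 px.
298 − 5·20 = 198; ÷6 gives c = 33 px.
Each column+gutter stride is 53 px; 5 of them past the 120 px margin is 120 + 265 = 385 px.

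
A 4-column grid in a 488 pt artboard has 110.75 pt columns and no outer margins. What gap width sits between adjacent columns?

4 columns take 4·110.75 = 443 pt; remaining 45 splits into 3 gaps.
g = 45 / 3 = 15 pt.

15 pt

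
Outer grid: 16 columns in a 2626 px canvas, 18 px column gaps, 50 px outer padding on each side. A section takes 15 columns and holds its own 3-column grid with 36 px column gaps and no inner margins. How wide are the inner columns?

Outer content = 2626 − 2·50 = 2526 px.
16c + 15·18 = 2526 → 16c = 2256 → c = 141 px.
15 columns plus 14 column gaps: 2115 + 252 = 2367 px.
2367 − 2·36 = 2295; ÷3 gives d = 765 px.

765 px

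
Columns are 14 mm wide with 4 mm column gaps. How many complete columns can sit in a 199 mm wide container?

11 columns

Each extra column adds 14 + 4 = 18 mm.
(199 + 4) / 18 = 11.28, so 11 columns fit.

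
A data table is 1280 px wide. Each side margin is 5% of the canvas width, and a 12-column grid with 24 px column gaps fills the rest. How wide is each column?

Margins: 5% × 1280 = 64 px each, so content = 1280 − 128 = 1152 px.
12c + 11·24 = 1152 → 12c = 888 → c = 74 px.

74 px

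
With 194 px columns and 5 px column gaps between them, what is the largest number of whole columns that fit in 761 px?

3 columns

3 columns: 3·194 + 2·5 = 592 px ≤ 761.
4 columns: 791 px > 761. So 3.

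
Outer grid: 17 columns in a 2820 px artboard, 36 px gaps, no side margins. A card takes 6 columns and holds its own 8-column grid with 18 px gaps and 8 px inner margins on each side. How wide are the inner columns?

17c + 16·36 = 2820 → 17c = 2244 → c = 132 px.
Span of 6: 6·132 + 5·36 = 792 + 180 = 972 px.
Inner content = 972 − 2·8 = 956 px.
8 columns + 7 gaps: 8d + 7·18 = 956.
8d = 956 − 126 = 830, so d = 103.75 px.

103.75 px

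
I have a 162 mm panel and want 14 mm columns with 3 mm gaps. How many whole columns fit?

k columns need k·14 + (k−1)·3 = k·17 − 3.
k·17 − 3 ≤ 162 → k ≤ 165 / 17 ≈ 9.71, so k = 9.

9 columns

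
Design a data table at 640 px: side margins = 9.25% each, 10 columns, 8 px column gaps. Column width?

44.96 px

640 × (1 − 2·9.25%) = 640 × 81.5% = 521.6 px for the columns.
10c + 9·8 = 521.6 → 10c = 449.6 → c = 44.96 px.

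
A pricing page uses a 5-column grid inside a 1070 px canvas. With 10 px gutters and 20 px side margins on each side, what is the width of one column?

198 px

Subtract both margins: 1070 − 2·20 = 1030 px.
5c + 4·10 = 1030 → 5c = 990 → c = 198 px.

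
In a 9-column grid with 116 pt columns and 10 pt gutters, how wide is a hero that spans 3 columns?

368 pt

3 columns plus 2 gutters: 348 + 20 = 368 pt.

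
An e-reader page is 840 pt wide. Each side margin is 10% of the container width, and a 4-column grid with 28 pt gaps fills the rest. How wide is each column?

147 pt

Each margin = 10% of 840 = 84 pt; content = 840 − 2·84 = 672 pt.
4c + 3·28 = 672 → 4c = 588 → c = 147 pt.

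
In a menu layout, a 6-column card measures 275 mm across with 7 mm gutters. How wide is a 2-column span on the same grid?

Subtracting 5 gutters of 7 leaves 240 for 6 columns, so c = 40 mm.
2 columns plus 1 gutter: 80 + 7 = 87 mm.

87 mm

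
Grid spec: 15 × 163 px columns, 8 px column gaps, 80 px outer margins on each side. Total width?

2717 px

Frame = 2·80 + 15·163 + 14·8 = 160 + 2445 + 112 = 2717 px.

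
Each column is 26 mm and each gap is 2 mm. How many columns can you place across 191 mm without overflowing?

6 columns

k columns need k·26 + (k−1)·2 = k·28 − 2.
k·28 − 2 ≤ 191 → k ≤ 193 / 28 ≈ 6.89, so k = 6.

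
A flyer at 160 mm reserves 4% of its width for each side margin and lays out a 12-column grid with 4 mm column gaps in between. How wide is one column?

Margins: 4% × 160 = 6.4 mm each, so content = 160 − 12.8 = 147.2 mm.
Subtracting 11 column gaps of 4 leaves 103.2 for 12 columns, so c = 8.6 mm.

8.6 mm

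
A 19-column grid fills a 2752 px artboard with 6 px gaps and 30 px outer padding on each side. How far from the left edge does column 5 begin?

598 px

Take off 60 px of margins, leaving 2692 px.
Subtracting 18 gaps of 6 leaves 2584 for 19 columns, so c = 136 px.
Each column+gutter stride is 142 px; 4 of them past the 30 px margin is 30 + 568 = 598 px.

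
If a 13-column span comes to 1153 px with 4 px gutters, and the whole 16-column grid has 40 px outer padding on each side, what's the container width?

1500 px

1153 − 12·4 = 1105; ÷13 gives c = 85 px.
Container = 2·40 + 16·85 + 15·4 = 80 + 1360 + 60 = 1500 px.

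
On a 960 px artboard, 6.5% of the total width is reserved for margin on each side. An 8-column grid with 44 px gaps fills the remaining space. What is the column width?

65.9 px

Margins: 6.5% × 960 = 62.4 px each, so content = 960 − 124.8 = 835.2 px.
Subtracting 7 gaps of 44 leaves 527.2 for 8 columns, so c = 65.9 px.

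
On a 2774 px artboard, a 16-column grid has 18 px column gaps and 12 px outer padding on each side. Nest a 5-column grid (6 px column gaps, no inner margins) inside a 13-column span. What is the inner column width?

Take off 24 px of margins, leaving 2750 px.
16 columns + 15 column gaps: 16c + 15·18 = 2750.
16c = 2750 − 270 = 2480, so c = 155 px.
13 columns plus 12 column gaps: 2015 + 216 = 2231 px.
2231 − 4·6 = 2207; ÷5 gives d = 441.4 px.

441.4 px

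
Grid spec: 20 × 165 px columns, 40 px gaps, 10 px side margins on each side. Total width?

Frame = 2·10 + 20·165 + 19·40 = 20 + 3300 + 760 = 4080 px.

4080 px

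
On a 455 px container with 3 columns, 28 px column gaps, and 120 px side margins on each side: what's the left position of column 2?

201 px

Inside the margins: 455 − 240 = 215 px.
Subtracting 2 column gaps of 28 leaves 159 for 3 columns, so c = 53 px.
Column 2 starts at margin + 1·(column + gutter) = 120 + 1·81 = 201 px.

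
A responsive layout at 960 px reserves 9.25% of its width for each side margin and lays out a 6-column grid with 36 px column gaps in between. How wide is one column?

Each margin = 9.25% of 960 = 88.8 px; content = 960 − 2·88.8 = 782.4 px.
782.4 − 5·36 = 602.4; ÷6 gives c = 100.4 px.

100.4 px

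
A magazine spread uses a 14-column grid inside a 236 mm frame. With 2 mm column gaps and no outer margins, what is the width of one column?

14c + 13·2 = 236 → 14c = 210 → c = 15 mm.

15 mm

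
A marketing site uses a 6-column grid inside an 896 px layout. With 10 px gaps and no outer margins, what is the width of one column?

6 columns + 5 gaps: 6c + 5·10 = 896.
6c = 896 − 50 = 846, so c = 141 px.

141 px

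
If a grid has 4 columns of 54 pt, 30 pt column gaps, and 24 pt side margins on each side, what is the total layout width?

Layout = 2·24 + 4·54 + 3·30 = 48 + 216 + 90 = 354 pt.

354 pt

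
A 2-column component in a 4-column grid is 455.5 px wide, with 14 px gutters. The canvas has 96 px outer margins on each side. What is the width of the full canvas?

1117 px

Subtracting 1 gutter of 14 leaves 441.5 for 2 columns, so c = 220.75 px.
Total width: 2·96 + 4·220.75 + 3·14 = 1117 px.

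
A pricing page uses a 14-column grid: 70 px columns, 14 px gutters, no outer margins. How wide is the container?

Total width: 14·70 + 13·14 = 1162 px.

1162 px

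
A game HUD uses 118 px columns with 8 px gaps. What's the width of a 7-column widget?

874 px

Span of 7: 7·118 + 6·8 = 826 + 48 = 874 px.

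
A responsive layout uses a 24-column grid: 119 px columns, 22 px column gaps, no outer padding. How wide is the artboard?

Summing: 2856 + 506 = 3362 px.

3362 px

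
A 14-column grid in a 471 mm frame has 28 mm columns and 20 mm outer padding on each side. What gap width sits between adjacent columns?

3 mm

Subtract both margins: 471 − 2·20 = 431 mm.
14·28 + 13g = 431 → 13g = 39 → g = 3 mm.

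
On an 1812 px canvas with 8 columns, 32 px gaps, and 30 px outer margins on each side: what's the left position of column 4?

699 px

Inside the margins: 1812 − 60 = 1752 px.
Subtracting 7 gaps of 32 leaves 1528 for 8 columns, so c = 191 px.
Before column 4: the margin + 3 columns + 3 gaps.
Offset = 30 + 3·(191 + 32) = 30 + 669 = 699 px.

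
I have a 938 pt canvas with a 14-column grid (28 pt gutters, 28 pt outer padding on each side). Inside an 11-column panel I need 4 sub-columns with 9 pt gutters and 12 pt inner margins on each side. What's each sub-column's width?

Take off 56 pt of margins, leaving 882 pt.
14 columns + 13 gutters: 14c + 13·28 = 882.
14c = 882 − 364 = 518, so c = 37 pt.
11-column span = 11·37 + 10·28 = 687 pt.
Inner content = 687 − 2·12 = 663 pt.
Subtracting 3 gutters of 9 leaves 636 for 4 columns, so d = 159 pt.

159 pt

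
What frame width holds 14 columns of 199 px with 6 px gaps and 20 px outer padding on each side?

Adding margins, columns and gutters: 40 + 2786 + 78 = 2904 px.

2904 px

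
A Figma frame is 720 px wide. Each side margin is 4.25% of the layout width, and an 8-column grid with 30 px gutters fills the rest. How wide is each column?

56.1 px

Margins: 4.25% × 720 = 30.6 px each, so content = 720 − 61.2 = 658.8 px.
Subtracting 7 gutters of 30 leaves 448.8 for 8 columns, so c = 56.1 px.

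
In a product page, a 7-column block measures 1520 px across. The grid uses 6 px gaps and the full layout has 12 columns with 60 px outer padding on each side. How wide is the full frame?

7 columns + 6 gaps: 7c + 6·6 = 1520.
7c = 1520 − 36 = 1484, so c = 212 px.
Frame = 2·60 + 12·212 + 11·6 = 120 + 2544 + 66 = 2730 px.

2730 px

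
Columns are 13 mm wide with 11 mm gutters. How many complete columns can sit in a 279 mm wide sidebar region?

k columns need k·13 + (k−1)·11 = k·24 − 11.
k·24 − 11 ≤ 279 → k ≤ 290 / 24 ≈ 12.08, so k = 12.

12 columns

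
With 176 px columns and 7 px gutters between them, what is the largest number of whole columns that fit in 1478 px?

8 columns: 8·176 + 7·7 = 1457 px ≤ 1478.
9 columns: 1640 px > 1478. So 8.

8 columns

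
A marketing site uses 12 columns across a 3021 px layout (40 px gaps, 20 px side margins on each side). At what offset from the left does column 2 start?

271.75 px

Take off 40 px of margins, leaving 2981 px.
12 columns + 11 gaps: 12c + 11·40 = 2981.
12c = 2981 − 440 = 2541, so c = 211.75 px.
Before column 2: the margin + 1 column + 1 gap.
Offset = 20 + 1·(211.75 + 40) = 20 + 251.75 = 271.75 px.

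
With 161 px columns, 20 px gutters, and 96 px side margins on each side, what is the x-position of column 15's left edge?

2630 px

Each column+gutter stride is 181 px; 14 of them past the 96 px margin is 96 + 2534 = 2630 px.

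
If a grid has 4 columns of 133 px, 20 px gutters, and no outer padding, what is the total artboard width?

592 px

Artboard = 4·133 + 3·20 = 532 + 60 = 592 px.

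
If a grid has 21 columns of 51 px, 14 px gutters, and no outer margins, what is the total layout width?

1351 px

Summing: 1071 + 280 = 1351 px.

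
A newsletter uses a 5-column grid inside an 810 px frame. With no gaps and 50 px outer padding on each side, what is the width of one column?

142 px

Content width = 810 − 2·50 = 710 px.
710 / 5 = 142 px per column.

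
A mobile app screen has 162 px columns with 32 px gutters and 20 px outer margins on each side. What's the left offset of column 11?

Each column+gutter stride is 194 px; 10 of them past the 20 px margin is 20 + 1940 = 1960 px.

1960 px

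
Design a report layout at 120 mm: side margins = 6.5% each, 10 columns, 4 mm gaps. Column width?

6.84 mm

Each margin = 6.5% of 120 = 7.8 mm; content = 120 − 2·7.8 = 104.4 mm.
104.4 − 9·4 = 68.4; ÷10 gives c = 6.84 mm.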